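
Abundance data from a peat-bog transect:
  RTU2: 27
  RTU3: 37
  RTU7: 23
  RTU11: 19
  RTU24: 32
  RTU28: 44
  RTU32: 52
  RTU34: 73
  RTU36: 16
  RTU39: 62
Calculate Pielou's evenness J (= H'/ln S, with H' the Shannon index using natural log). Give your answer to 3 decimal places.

0.953

Total N = 27+37+23+19+32+44+52+73+16+62 = 385, so the proportions are 0.07013, 0.0961, 0.05974, 0.04935, 0.08312, 0.11429, 0.13506, 0.18961, 0.04156, 0.16104 (working shown to 5 dp, full precision carried).
H' = −Σ pᵢ ln pᵢ = −((-0.18636) + (-0.22511) + (-0.16833) + (-0.14849) + (-0.20675) + (-0.24789) + (-0.27040) + (-0.31528) + (-0.13218) + (-0.29407)) = 2.19487.
With S = 10 species, ln S = 2.30259, so J = 2.19487/2.30259 = 0.95322, i.e. 0.953 to 3 decimal places.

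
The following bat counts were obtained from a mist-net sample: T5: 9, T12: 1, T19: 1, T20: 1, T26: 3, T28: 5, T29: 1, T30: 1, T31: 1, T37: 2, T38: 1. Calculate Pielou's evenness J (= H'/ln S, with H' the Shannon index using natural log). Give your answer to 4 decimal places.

0.8374

Total N = 9+1+1+1+3+5+1+1+1+2+1 = 26, so the proportions are 0.346154, 0.038462, 0.038462, 0.038462, 0.115385, 0.192308, 0.038462, 0.038462, 0.038462, 0.076923, 0.038462 (working shown to 6 dp, full precision carried).
H' = −Σ pᵢ ln pᵢ = −((-0.367225) + (-0.125311) + (-0.125311) + (-0.125311) + (-0.249171) + (-0.317050) + (-0.125311) + (-0.125311) + (-0.125311) + (-0.197304) + (-0.125311)) = 2.007930.
With S = 11 species, ln S = 2.397895, so J = 2.007930/2.397895 = 0.837372, i.e. 0.8374 to 4 decimal places.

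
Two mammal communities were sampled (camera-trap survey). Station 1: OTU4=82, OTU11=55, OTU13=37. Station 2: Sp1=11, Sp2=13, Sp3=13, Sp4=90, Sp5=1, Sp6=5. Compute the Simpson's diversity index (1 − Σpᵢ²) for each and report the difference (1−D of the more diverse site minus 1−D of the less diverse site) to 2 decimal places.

0.12

Station 1: N=174, proportions 0.4713, 0.3161, 0.2126, giving 1−D = 0.6328 (working shown to 4 dp, full precision carried).
Station 2: N=133, proportions 0.0827, 0.0977, 0.0977, 0.6767, 0.0075, 0.0376, giving 1−D = 0.5147.
Difference = |0.6328 − 0.5147| = 0.1181, i.e. 0.12 to 2 decimal places.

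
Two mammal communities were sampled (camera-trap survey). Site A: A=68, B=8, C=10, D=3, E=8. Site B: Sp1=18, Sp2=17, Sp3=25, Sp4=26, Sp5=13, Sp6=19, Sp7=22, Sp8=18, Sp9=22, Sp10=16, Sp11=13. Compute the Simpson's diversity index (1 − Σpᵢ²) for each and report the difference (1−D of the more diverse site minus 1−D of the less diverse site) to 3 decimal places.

0.421

Site A: N=97, proportions 0.70103, 0.08247, 0.10309, 0.03093, 0.08247, giving 1−D = 0.48337 (working shown to 5 dp, full precision carried).
Site B: N=209, proportions 0.08612, 0.08134, 0.11962, 0.1244, 0.0622, 0.09091, 0.10526, 0.08612, 0.10526, 0.07656, 0.0622, giving 1−D = 0.90474.
Difference = |0.48337 − 0.90474| = 0.42137, i.e. 0.421 to 3 decimal places.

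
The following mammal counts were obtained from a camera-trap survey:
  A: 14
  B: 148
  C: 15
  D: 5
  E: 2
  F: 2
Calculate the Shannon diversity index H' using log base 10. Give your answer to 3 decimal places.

Total N = 14+148+15+5+2+2 = 186, so the proportions are 0.07527, 0.7957, 0.08065, 0.02688, 0.01075, 0.01075 (working shown to 5 dp, full precision carried).
Each pᵢ log₁₀ pᵢ term: 0.07527×(-1.12338)=-0.08456, 0.7957×(-0.09925)=-0.07897, 0.08065×(-1.09342)=-0.08818, 0.02688×(-1.57054)=-0.04222, 0.01075×(-1.96848)=-0.02117, 0.01075×(-1.96848)=-0.02117.
Sum = -0.33626, so H' = 0.336.

0.336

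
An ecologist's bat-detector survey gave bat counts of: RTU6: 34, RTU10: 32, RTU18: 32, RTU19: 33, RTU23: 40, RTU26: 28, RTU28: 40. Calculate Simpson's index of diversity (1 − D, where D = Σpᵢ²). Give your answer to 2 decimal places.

Total N = 34+32+32+33+40+28+40 = 239, so the proportions are 0.1423, 0.1339, 0.1339, 0.1381, 0.1674, 0.1172, 0.1674 (working shown to 4 dp, full precision carried).
D = 0.1423² + 0.1339² + 0.1339² + 0.1381² + 0.1674² + 0.1172² + 0.1674² = 0.0202 + 0.0179 + 0.0179 + 0.0191 + 0.0280 + 0.0137 + 0.0280 = 0.1449.
So 1 − D = 0.8551, i.e. 0.86 to 2 decimal places.

0.86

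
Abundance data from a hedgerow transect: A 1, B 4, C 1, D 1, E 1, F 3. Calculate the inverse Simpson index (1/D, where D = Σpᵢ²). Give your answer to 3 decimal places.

Total N = 1+4+1+1+1+3 = 11, so the proportions are 0.0909091, 0.3636364, 0.0909091, 0.0909091, 0.0909091, 0.2727273 (working shown to 7 dp, full precision carried).
D = 0.0909091² + 0.3636364² + 0.0909091² + 0.0909091² + 0.0909091² + 0.2727273² = 0.0082645 + 0.1322314 + 0.0082645 + 0.0082645 + 0.0082645 + 0.0743802 = 0.2396694.
So 1/D = 4.17241, i.e. 4.172 to 3 decimal places.

4.172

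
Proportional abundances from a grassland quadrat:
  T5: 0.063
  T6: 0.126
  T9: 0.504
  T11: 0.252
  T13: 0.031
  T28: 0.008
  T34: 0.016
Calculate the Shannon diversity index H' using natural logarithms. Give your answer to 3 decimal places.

Each pᵢ ln pᵢ term (working shown to 5 dp, full precision carried): 0.063×(-2.76462)=-0.17417, 0.126×(-2.07147)=-0.26101, 0.504×(-0.68518)=-0.34533, 0.252×(-1.37833)=-0.34734, 0.031×(-3.47377)=-0.10769, 0.008×(-4.82831)=-0.03863, 0.016×(-4.13517)=-0.06616.
Sum = -1.34032, so H' = 1.340.

1.340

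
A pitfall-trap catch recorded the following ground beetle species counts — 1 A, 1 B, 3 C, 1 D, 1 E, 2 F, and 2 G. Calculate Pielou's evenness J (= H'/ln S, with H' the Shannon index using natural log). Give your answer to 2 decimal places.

0.95

Total N = 1+1+3+1+1+2+2 = 11, so the proportions are 0.0909, 0.0909, 0.2727, 0.0909, 0.0909, 0.1818, 0.1818 (working shown to 4 dp, full precision carried).
H' = −Σ pᵢ ln pᵢ = −((-0.2180) + (-0.2180) + (-0.3543) + (-0.2180) + (-0.2180) + (-0.3100) + (-0.3100)) = 1.8462.
With S = 7 species, ln S = 1.9459, so J = 1.8462/1.9459 = 0.9488, i.e. 0.95 to 2 decimal places.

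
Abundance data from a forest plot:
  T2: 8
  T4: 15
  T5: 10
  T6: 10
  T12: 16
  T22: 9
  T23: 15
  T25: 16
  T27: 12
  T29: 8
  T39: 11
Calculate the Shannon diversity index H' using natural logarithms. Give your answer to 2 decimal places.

Total N = 8+15+10+10+16+9+15+16+12+8+11 = 130, so the proportions are 0.0615, 0.1154, 0.0769, 0.0769, 0.1231, 0.0692, 0.1154, 0.1231, 0.0923, 0.0615, 0.0846 (working shown to 4 dp, full precision carried).
Each pᵢ ln pᵢ term: 0.0615×(-2.7881)=-0.1716, 0.1154×(-2.1595)=-0.2492, 0.0769×(-2.5649)=-0.1973, 0.0769×(-2.5649)=-0.1973, 0.1231×(-2.0949)=-0.2578, 0.0692×(-2.6703)=-0.1849, 0.1154×(-2.1595)=-0.2492, 0.1231×(-2.0949)=-0.2578, 0.0923×(-2.3826)=-0.2199, 0.0615×(-2.7881)=-0.1716, 0.0846×(-2.4696)=-0.2090.
Sum = -2.3656, so H' = 2.37.

2.37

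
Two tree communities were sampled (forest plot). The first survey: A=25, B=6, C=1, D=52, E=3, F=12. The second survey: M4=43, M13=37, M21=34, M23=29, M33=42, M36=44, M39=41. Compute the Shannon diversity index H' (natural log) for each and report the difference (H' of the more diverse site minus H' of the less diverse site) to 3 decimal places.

0.673

The first survey: N=99, proportions 0.25253, 0.06061, 0.0101, 0.52525, 0.0303, 0.12121, giving H' = 1.26379 (working shown to 5 dp, full precision carried).
The second survey: N=270, proportions 0.15926, 0.13704, 0.12593, 0.10741, 0.15556, 0.16296, 0.15185, giving H' = 1.93684.
Difference = |1.26379 − 1.93684| = 0.67305, i.e. 0.673 to 3 decimal places.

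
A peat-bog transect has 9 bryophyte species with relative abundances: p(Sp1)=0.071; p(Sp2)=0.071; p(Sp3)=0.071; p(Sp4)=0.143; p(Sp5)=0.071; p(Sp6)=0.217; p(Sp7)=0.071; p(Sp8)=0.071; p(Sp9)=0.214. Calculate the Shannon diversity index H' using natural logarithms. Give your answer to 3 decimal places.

Each pᵢ ln pᵢ term (working shown to 5 dp, full precision carried): 0.071×(-2.64508)=-0.18780, 0.071×(-2.64508)=-0.18780, 0.071×(-2.64508)=-0.18780, 0.143×(-1.94491)=-0.27812, 0.071×(-2.64508)=-0.18780, 0.217×(-1.52786)=-0.33155, 0.071×(-2.64508)=-0.18780, 0.071×(-2.64508)=-0.18780, 0.214×(-1.54178)=-0.32994.
Sum = -2.06641, so H' = 2.066.

2.066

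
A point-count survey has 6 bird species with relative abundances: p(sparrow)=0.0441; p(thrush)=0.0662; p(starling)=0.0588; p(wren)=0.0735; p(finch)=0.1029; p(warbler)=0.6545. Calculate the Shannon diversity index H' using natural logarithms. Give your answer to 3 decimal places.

1.187

Each pᵢ ln pᵢ term (working shown to 5 dp, full precision carried): 0.0441×(-3.12130)=-0.13765, 0.0662×(-2.71507)=-0.17974, 0.0588×(-2.83361)=-0.16662, 0.0735×(-2.61047)=-0.19187, 0.1029×(-2.27400)=-0.23399, 0.6545×(-0.42388)=-0.27743.
Sum = -1.18730, so H' = 1.187.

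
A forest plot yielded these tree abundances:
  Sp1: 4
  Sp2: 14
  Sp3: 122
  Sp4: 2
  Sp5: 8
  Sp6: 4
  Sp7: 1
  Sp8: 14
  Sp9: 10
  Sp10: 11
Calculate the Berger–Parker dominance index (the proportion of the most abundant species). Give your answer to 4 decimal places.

Total N = 4+14+122+2+8+4+1+14+10+11 = 190, so the proportions are 0.021053, 0.073684, 0.642105, 0.010526, 0.042105, 0.021053, 0.005263, 0.073684, 0.052632, 0.057895 (working shown to 6 dp, full precision carried).
The largest proportion is 0.642105, i.e. d = 0.6421 to 4 decimal places.

0.6421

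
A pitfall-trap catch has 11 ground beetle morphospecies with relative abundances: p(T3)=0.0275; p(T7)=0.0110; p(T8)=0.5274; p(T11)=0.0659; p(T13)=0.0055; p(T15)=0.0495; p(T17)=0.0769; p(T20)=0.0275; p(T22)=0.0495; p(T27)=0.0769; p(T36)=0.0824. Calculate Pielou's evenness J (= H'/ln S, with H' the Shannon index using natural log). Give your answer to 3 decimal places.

0.705

H' = −Σ pᵢ ln pᵢ = −((-0.09882) + (-0.04961) + (-0.33743) + (-0.17922) + (-0.02862) + (-0.14879) + (-0.19727) + (-0.09882) + (-0.14879) + (-0.19727) + (-0.20568)) = 1.69031 (working shown to 5 dp, full precision carried).
With S = 11 species, ln S = 2.39790, so J = 1.69031/2.39790 = 0.70492, i.e. 0.705 to 3 decimal places.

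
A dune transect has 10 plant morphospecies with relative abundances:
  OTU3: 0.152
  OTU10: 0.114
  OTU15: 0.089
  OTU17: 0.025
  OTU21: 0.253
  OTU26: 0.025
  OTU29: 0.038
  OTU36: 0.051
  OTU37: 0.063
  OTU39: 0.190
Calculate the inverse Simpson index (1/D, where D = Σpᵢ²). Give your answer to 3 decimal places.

6.519

D = 0.152² + 0.114² + 0.089² + 0.025² + 0.253² + 0.025² + 0.038² + 0.051² + 0.063² + 0.19² = 0.0231040 + 0.0129960 + 0.0079210 + 0.0006250 + 0.0640090 + 0.0006250 + 0.0014440 + 0.0026010 + 0.0039690 + 0.0361000 = 0.1533940 (working shown to 7 dp, full precision carried).
So 1/D = 6.51916, i.e. 6.519 to 3 decimal places.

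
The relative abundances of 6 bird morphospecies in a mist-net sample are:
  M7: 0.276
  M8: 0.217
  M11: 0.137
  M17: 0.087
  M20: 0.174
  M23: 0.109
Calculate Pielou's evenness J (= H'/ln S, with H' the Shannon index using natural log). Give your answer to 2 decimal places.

0.96

H' = −Σ pᵢ ln pᵢ = −((-0.3553) + (-0.3315) + (-0.2723) + (-0.2124) + (-0.3043) + (-0.2416)) = 1.7175 (working shown to 4 dp, full precision carried).
With S = 6 species, ln S = 1.7918, so J = 1.7175/1.7918 = 0.9585, i.e. 0.96 to 2 decimal places.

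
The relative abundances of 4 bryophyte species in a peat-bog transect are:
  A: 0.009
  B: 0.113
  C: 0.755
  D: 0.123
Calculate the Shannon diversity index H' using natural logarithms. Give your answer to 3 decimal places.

Each pᵢ ln pᵢ term (working shown to 5 dp, full precision carried): 0.009×(-4.71053)=-0.04239, 0.113×(-2.18037)=-0.24638, 0.755×(-0.28104)=-0.21218, 0.123×(-2.09557)=-0.25776.
Sum = -0.75871, so H' = 0.759.

0.759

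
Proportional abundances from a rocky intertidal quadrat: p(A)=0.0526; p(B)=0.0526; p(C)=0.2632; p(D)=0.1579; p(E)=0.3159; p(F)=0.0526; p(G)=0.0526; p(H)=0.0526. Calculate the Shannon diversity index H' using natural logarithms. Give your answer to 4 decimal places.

Each pᵢ ln pᵢ term (working shown to 6 dp, full precision carried): 0.0526×(-2.945039)=-0.154909, 0.0526×(-2.945039)=-0.154909, 0.2632×(-1.334841)=-0.351330, 0.1579×(-1.845793)=-0.291451, 0.3159×(-1.152330)=-0.364021, 0.0526×(-2.945039)=-0.154909, 0.0526×(-2.945039)=-0.154909, 0.0526×(-2.945039)=-0.154909.
Sum = -1.781347, so H' = 1.7813.

1.7813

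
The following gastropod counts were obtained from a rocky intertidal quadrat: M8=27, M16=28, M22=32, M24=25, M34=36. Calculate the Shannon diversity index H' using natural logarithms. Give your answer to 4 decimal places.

1.6008

Total N = 27+28+32+25+36 = 148, so the proportions are 0.182432, 0.189189, 0.216216, 0.168919, 0.243243 (working shown to 6 dp, full precision carried).
Each pᵢ ln pᵢ term: 0.182432×(-1.701375)=-0.310386, 0.189189×(-1.665008)=-0.315001, 0.216216×(-1.531476)=-0.331130, 0.168919×(-1.778336)=-0.300395, 0.243243×(-1.413693)=-0.343871.
Sum = -1.600784, so H' = 1.6008.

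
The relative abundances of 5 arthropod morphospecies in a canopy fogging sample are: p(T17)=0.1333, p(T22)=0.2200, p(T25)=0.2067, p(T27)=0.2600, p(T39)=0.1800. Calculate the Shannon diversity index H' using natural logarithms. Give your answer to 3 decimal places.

Each pᵢ ln pᵢ term (working shown to 5 dp, full precision carried): 0.1333×(-2.01515)=-0.26862, 0.22×(-1.51413)=-0.33311, 0.2067×(-1.57649)=-0.32586, 0.26×(-1.34707)=-0.35024, 0.18×(-1.71480)=-0.30866.
Sum = -1.58649, so H' = 1.586.

1.586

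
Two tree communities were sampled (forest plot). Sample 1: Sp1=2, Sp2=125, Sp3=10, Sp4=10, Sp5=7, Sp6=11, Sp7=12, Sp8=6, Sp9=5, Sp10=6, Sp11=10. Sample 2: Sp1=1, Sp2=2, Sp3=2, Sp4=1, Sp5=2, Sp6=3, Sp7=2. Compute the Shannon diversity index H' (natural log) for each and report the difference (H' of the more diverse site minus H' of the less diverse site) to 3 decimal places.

Sample 1: N=204, proportions 0.0098, 0.61275, 0.04902, 0.04902, 0.03431, 0.05392, 0.05882, 0.02941, 0.02451, 0.02941, 0.04902, giving H' = 1.52710 (working shown to 5 dp, full precision carried).
Sample 2: N=13, proportions 0.07692, 0.15385, 0.15385, 0.07692, 0.15385, 0.23077, 0.15385, giving H' = 1.88487.
Difference = |1.52710 − 1.88487| = 0.35777, i.e. 0.358 to 3 decimal places.

0.358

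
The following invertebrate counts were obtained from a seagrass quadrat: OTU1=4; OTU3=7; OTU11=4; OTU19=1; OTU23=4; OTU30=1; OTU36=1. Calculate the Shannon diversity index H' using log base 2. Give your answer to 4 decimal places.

Total N = 4+7+4+1+4+1+1 = 22, so the proportions are 0.181818, 0.318182, 0.181818, 0.045455, 0.181818, 0.045455, 0.045455 (working shown to 6 dp, full precision carried).
Each pᵢ log₂ pᵢ term: 0.181818×(-2.459432)=-0.447169, 0.318182×(-1.652077)=-0.525661, 0.181818×(-2.459432)=-0.447169, 0.045455×(-4.459432)=-0.202701, 0.181818×(-2.459432)=-0.447169, 0.045455×(-4.459432)=-0.202701, 0.045455×(-4.459432)=-0.202701.
Sum = -2.475273, so H' = 2.4753.

2.4753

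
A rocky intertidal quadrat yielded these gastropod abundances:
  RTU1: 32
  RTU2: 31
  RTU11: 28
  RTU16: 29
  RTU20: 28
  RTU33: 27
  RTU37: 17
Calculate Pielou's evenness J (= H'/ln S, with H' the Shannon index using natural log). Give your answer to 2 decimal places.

0.99

Total N = 32+31+28+29+28+27+17 = 192, so the proportions are 0.1667, 0.1615, 0.1458, 0.151, 0.1458, 0.1406, 0.0885 (working shown to 4 dp, full precision carried).
H' = −Σ pᵢ ln pᵢ = −((-0.2986) + (-0.2944) + (-0.2808) + (-0.2855) + (-0.2808) + (-0.2759) + (-0.2146)) = 1.9306.
With S = 7 species, ln S = 1.9459, so J = 1.9306/1.9459 = 0.9921, i.e. 0.99 to 2 decimal places.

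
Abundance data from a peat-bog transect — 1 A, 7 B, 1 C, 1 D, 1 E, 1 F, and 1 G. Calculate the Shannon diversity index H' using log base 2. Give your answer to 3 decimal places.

Total N = 1+7+1+1+1+1+1 = 13, so the proportions are 0.07692, 0.53846, 0.07692, 0.07692, 0.07692, 0.07692, 0.07692 (working shown to 5 dp, full precision carried).
Each pᵢ log₂ pᵢ term: 0.07692×(-3.70044)=-0.28465, 0.53846×(-0.89308)=-0.48089, 0.07692×(-3.70044)=-0.28465, 0.07692×(-3.70044)=-0.28465, 0.07692×(-3.70044)=-0.28465, 0.07692×(-3.70044)=-0.28465, 0.07692×(-3.70044)=-0.28465.
Sum = -2.18879, so H' = 2.189.

2.189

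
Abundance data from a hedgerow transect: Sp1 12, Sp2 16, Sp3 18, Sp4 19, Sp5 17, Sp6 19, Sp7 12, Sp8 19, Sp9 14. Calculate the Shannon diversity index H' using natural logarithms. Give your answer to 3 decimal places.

2.182

Total N = 12+16+18+19+17+19+12+19+14 = 146, so the proportions are 0.08219, 0.10959, 0.12329, 0.13014, 0.11644, 0.13014, 0.08219, 0.13014, 0.09589 (working shown to 5 dp, full precision carried).
Each pᵢ ln pᵢ term: 0.08219×(-2.49870)=-0.20537, 0.10959×(-2.21102)=-0.24230, 0.12329×(-2.09323)=-0.25807, 0.13014×(-2.03917)=-0.26537, 0.11644×(-2.15039)=-0.25039, 0.13014×(-2.03917)=-0.26537, 0.08219×(-2.49870)=-0.20537, 0.13014×(-2.03917)=-0.26537, 0.09589×(-2.34455)=-0.22482.
Sum = -2.18244, so H' = 2.182.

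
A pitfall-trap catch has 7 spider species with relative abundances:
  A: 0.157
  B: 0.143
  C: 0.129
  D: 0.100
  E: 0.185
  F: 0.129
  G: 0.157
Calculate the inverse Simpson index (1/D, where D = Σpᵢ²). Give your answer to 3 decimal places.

D = 0.157² + 0.143² + 0.129² + 0.1² + 0.185² + 0.129² + 0.157² = 0.0246490 + 0.0204490 + 0.0166410 + 0.0100000 + 0.0342250 + 0.0166410 + 0.0246490 = 0.1472540 (working shown to 7 dp, full precision carried).
So 1/D = 6.79099, i.e. 6.791 to 3 decimal places.

6.791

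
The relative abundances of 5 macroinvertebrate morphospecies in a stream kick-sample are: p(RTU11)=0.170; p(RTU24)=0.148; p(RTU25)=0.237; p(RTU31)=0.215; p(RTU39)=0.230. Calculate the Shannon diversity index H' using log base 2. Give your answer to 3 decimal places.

2.299

Each pᵢ log₂ pᵢ term (working shown to 5 dp, full precision carried): 0.17×(-2.55639)=-0.43459, 0.148×(-2.75633)=-0.40794, 0.237×(-2.07704)=-0.49226, 0.215×(-2.21759)=-0.47678, 0.23×(-2.12029)=-0.48767.
Sum = -2.29923, so H' = 2.299.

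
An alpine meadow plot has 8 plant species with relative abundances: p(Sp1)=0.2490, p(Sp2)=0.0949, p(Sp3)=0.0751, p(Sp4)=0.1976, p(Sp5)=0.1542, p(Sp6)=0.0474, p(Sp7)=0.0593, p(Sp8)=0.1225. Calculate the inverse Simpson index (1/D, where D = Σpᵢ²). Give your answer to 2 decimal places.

6.24

D = 0.249² + 0.0949² + 0.0751² + 0.1976² + 0.1542² + 0.0474² + 0.0593² + 0.1225² = 0.062001 + 0.009006 + 0.005640 + 0.039046 + 0.023778 + 0.002247 + 0.003516 + 0.015006 = 0.160240 (working shown to 6 dp, full precision carried).
So 1/D = 6.2406, i.e. 6.24 to 2 decimal places.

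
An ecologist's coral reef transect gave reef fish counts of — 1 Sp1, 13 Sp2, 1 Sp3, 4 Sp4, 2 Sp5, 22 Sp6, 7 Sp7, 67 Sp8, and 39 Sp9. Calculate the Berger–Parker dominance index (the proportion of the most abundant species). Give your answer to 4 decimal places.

Total N = 1+13+1+4+2+22+7+67+39 = 156, so the proportions are 0.00641, 0.083333, 0.00641, 0.025641, 0.012821, 0.141026, 0.044872, 0.429487, 0.25 (working shown to 6 dp, full precision carried).
The largest proportion is 0.429487, i.e. d = 0.4295 to 4 decimal places.

0.4295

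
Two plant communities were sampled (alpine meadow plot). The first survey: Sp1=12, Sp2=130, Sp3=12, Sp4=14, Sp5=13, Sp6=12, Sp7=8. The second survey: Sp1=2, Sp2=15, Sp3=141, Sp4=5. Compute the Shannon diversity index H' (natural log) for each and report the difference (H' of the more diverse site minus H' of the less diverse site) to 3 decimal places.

0.772

The first survey: N=201, proportions 0.0597, 0.64677, 0.0597, 0.06965, 0.06468, 0.0597, 0.0398, giving H' = 1.27762 (working shown to 5 dp, full precision carried).
The second survey: N=163, proportions 0.01227, 0.09202, 0.86503, 0.03067, giving H' = 0.50584.
Difference = |1.27762 − 0.50584| = 0.77178, i.e. 0.772 to 3 decimal places.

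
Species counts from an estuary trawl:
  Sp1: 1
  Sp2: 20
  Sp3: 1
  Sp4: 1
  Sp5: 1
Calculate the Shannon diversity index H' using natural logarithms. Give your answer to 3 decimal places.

0.682

Total N = 1+20+1+1+1 = 24, so the proportions are 0.04167, 0.83333, 0.04167, 0.04167, 0.04167 (working shown to 5 dp, full precision carried).
Each pᵢ ln pᵢ term: 0.04167×(-3.17805)=-0.13242, 0.83333×(-0.18232)=-0.15193, 0.04167×(-3.17805)=-0.13242, 0.04167×(-3.17805)=-0.13242, 0.04167×(-3.17805)=-0.13242.
Sum = -0.68161, so H' = 0.682.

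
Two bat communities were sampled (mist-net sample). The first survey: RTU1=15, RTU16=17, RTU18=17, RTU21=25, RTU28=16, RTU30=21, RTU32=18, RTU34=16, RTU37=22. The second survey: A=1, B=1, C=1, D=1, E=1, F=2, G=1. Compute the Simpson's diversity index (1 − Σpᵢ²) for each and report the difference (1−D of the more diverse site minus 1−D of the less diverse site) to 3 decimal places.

0.042

The first survey: N=167, proportions 0.08982, 0.1018, 0.1018, 0.1497, 0.09581, 0.12575, 0.10778, 0.09581, 0.13174, giving 1−D = 0.88565 (working shown to 5 dp, full precision carried).
The second survey: N=8, proportions 0.125, 0.125, 0.125, 0.125, 0.125, 0.25, 0.125, giving 1−D = 0.84375.
Difference = |0.88565 − 0.84375| = 0.04190, i.e. 0.042 to 3 decimal places.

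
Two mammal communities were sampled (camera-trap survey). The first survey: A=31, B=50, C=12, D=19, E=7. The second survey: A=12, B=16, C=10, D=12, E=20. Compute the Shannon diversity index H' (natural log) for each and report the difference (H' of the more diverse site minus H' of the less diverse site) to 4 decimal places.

0.1722

The first survey: N=119, proportions 0.2605042, 0.4201681, 0.1008403, 0.1596639, 0.0588235, giving H' = 1.4056836 (working shown to 7 dp, full precision carried).
The second survey: N=70, proportions 0.1714286, 0.2285714, 0.1428571, 0.1714286, 0.2857143, giving H' = 1.5779284.
Difference = |1.4056836 − 1.5779284| = 0.1722448, i.e. 0.1722 to 4 decimal places.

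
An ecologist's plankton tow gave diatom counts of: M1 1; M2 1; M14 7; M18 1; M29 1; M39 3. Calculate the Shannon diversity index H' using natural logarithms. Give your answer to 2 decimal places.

Total N = 1+1+7+1+1+3 = 14, so the proportions are 0.0714, 0.0714, 0.5, 0.0714, 0.0714, 0.2143 (working shown to 4 dp, full precision carried).
Each pᵢ ln pᵢ term: 0.0714×(-2.6391)=-0.1885, 0.0714×(-2.6391)=-0.1885, 0.5×(-0.6931)=-0.3466, 0.0714×(-2.6391)=-0.1885, 0.0714×(-2.6391)=-0.1885, 0.2143×(-1.5404)=-0.3301.
Sum = -1.4307, so H' = 1.43.

1.43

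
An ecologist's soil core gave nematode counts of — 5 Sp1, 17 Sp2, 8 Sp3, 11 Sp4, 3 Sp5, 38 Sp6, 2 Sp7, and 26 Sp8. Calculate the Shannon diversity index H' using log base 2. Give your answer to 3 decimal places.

2.495

Total N = 5+17+8+11+3+38+2+26 = 110, so the proportions are 0.04545, 0.15455, 0.07273, 0.1, 0.02727, 0.34545, 0.01818, 0.23636 (working shown to 5 dp, full precision carried).
Each pᵢ log₂ pᵢ term: 0.04545×(-4.45943)=-0.20270, 0.15455×(-2.69390)=-0.41633, 0.07273×(-3.78136)=-0.27501, 0.1×(-3.32193)=-0.33219, 0.02727×(-5.19640)=-0.14172, 0.34545×(-1.53343)=-0.52973, 0.01818×(-5.78136)=-0.10512, 0.23636×(-2.08092)=-0.49185.
Sum = -2.49465, so H' = 2.495.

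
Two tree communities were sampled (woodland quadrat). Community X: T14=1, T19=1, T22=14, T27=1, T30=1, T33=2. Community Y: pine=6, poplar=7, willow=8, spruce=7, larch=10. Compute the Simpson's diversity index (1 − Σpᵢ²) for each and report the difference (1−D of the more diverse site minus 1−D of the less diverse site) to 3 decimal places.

Community X: N=20, proportions 0.05, 0.05, 0.7, 0.05, 0.05, 0.1, giving 1−D = 0.49000 (working shown to 5 dp, full precision carried).
Community Y: N=38, proportions 0.15789, 0.18421, 0.21053, 0.18421, 0.26316, giving 1−D = 0.79363.
Difference = |0.49000 − 0.79363| = 0.30363, i.e. 0.304 to 3 decimal places.

0.304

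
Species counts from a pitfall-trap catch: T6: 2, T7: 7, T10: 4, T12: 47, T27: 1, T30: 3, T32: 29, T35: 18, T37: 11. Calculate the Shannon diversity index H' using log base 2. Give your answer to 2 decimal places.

Total N = 2+7+4+47+1+3+29+18+11 = 122, so the proportions are 0.0164, 0.0574, 0.0328, 0.3852, 0.0082, 0.0246, 0.2377, 0.1475, 0.0902 (working shown to 4 dp, full precision carried).
Each pᵢ log₂ pᵢ term: 0.0164×(-5.9307)=-0.0972, 0.0574×(-4.1234)=-0.2366, 0.0328×(-4.9307)=-0.1617, 0.3852×(-1.3761)=-0.5302, 0.0082×(-6.9307)=-0.0568, 0.0246×(-5.3458)=-0.1315, 0.2377×(-2.0728)=-0.4927, 0.1475×(-2.7608)=-0.4073, 0.0902×(-3.4713)=-0.3130.
Sum = -2.4269, so H' = 2.43.

2.43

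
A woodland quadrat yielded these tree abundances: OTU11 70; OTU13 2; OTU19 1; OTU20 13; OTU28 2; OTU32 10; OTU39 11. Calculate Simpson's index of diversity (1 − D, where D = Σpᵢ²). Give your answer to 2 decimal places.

0.55

Total N = 70+2+1+13+2+10+11 = 109, so the proportions are 0.6422, 0.0183, 0.0092, 0.1193, 0.0183, 0.0917, 0.1009 (working shown to 4 dp, full precision carried).
D = 0.6422² + 0.0183² + 0.0092² + 0.1193² + 0.0183² + 0.0917² + 0.1009² = 0.4124 + 0.0003 + 0.0001 + 0.0142 + 0.0003 + 0.0084 + 0.0102 = 0.4460.
So 1 − D = 0.5540, i.e. 0.55 to 2 decimal places.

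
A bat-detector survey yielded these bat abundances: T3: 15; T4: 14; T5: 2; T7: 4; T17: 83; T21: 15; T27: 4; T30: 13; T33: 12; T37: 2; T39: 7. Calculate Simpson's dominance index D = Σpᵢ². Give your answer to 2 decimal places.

0.27

Total N = 15+14+2+4+83+15+4+13+12+2+7 = 171, so the proportions are 0.0877, 0.0819, 0.0117, 0.0234, 0.4854, 0.0877, 0.0234, 0.076, 0.0702, 0.0117, 0.0409 (working shown to 4 dp, full precision carried).
D = 0.0877² + 0.0819² + 0.0117² + 0.0234² + 0.4854² + 0.0877² + 0.0234² + 0.076² + 0.0702² + 0.0117² + 0.0409² = 0.0077 + 0.0067 + 0.0001 + 0.0005 + 0.2356 + 0.0077 + 0.0005 + 0.0058 + 0.0049 + 0.0001 + 0.0017 = 0.2714.
To 2 decimal places, D = 0.27.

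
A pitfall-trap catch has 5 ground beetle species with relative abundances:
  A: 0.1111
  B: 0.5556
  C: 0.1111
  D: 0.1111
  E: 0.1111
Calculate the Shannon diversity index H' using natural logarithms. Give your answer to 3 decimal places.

Each pᵢ ln pᵢ term (working shown to 5 dp, full precision carried): 0.1111×(-2.19732)=-0.24412, 0.5556×(-0.58771)=-0.32653, 0.1111×(-2.19732)=-0.24412, 0.1111×(-2.19732)=-0.24412, 0.1111×(-2.19732)=-0.24412.
Sum = -1.30302, so H' = 1.303.

1.303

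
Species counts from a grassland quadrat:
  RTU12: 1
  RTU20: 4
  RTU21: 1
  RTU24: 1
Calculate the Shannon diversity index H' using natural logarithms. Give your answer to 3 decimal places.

Total N = 1+4+1+1 = 7, so the proportions are 0.14286, 0.57143, 0.14286, 0.14286 (working shown to 5 dp, full precision carried).
Each pᵢ ln pᵢ term: 0.14286×(-1.94591)=-0.27799, 0.57143×(-0.55962)=-0.31978, 0.14286×(-1.94591)=-0.27799, 0.14286×(-1.94591)=-0.27799.
Sum = -1.15374, so H' = 1.154.

1.154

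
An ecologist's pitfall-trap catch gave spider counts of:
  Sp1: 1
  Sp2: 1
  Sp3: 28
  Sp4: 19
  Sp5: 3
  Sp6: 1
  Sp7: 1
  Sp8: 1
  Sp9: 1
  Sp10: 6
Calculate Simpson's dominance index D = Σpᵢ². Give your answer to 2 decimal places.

0.31

Total N = 1+1+28+19+3+1+1+1+1+6 = 62, so the proportions are 0.0161, 0.0161, 0.4516, 0.3065, 0.0484, 0.0161, 0.0161, 0.0161, 0.0161, 0.0968 (working shown to 4 dp, full precision carried).
D = 0.0161² + 0.0161² + 0.4516² + 0.3065² + 0.0484² + 0.0161² + 0.0161² + 0.0161² + 0.0161² + 0.0968² = 0.0003 + 0.0003 + 0.2040 + 0.0939 + 0.0023 + 0.0003 + 0.0003 + 0.0003 + 0.0003 + 0.0094 = 0.3111.
To 2 decimal places, D = 0.31.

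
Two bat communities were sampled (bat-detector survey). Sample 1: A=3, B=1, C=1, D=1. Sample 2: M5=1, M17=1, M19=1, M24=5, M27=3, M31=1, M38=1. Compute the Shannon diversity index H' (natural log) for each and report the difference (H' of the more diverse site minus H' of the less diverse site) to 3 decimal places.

Sample 1: N=6, proportions 0.5, 0.16667, 0.16667, 0.16667, giving H' = 1.24245 (working shown to 5 dp, full precision carried).
Sample 2: N=13, proportions 0.07692, 0.07692, 0.07692, 0.38462, 0.23077, 0.07692, 0.07692, giving H' = 1.69241.
Difference = |1.24245 − 1.69241| = 0.44996, i.e. 0.450 to 3 decimal places.

0.450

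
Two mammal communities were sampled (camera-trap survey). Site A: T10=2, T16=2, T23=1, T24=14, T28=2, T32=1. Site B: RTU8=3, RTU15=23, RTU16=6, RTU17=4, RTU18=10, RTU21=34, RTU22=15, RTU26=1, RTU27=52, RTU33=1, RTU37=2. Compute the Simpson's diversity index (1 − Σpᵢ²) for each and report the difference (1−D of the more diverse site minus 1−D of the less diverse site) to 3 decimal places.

0.224

Site A: N=22, proportions 0.09091, 0.09091, 0.04545, 0.63636, 0.09091, 0.04545, giving 1−D = 0.56612 (working shown to 5 dp, full precision carried).
Site B: N=151, proportions 0.01987, 0.15232, 0.03974, 0.02649, 0.06623, 0.22517, 0.09934, 0.00662, 0.34437, 0.00662, 0.01325, giving 1−D = 0.79032.
Difference = |0.56612 − 0.79032| = 0.22420, i.e. 0.224 to 3 decimal places.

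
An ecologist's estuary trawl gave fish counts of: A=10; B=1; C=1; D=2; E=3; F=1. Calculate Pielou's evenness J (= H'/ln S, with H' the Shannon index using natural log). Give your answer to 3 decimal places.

Total N = 10+1+1+2+3+1 = 18, so the proportions are 0.55556, 0.05556, 0.05556, 0.11111, 0.16667, 0.05556 (working shown to 5 dp, full precision carried).
H' = −Σ pᵢ ln pᵢ = −((-0.32655) + (-0.16058) + (-0.16058) + (-0.24414) + (-0.29863) + (-0.16058)) = 1.35104.
With S = 6 species, ln S = 1.79176, so J = 1.35104/1.79176 = 0.75403, i.e. 0.754 to 3 decimal places.

0.754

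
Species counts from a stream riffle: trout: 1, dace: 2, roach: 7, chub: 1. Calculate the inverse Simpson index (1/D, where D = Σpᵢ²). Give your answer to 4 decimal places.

2.2000

Total N = 1+2+7+1 = 11, so the proportions are 0.0909091, 0.1818182, 0.6363636, 0.0909091 (working shown to 7 dp, full precision carried).
D = 0.0909091² + 0.1818182² + 0.6363636² + 0.0909091² = 0.0082645 + 0.0330579 + 0.4049587 + 0.0082645 = 0.4545455.
So 1/D = 2.200000, i.e. 2.2000 to 4 decimal places.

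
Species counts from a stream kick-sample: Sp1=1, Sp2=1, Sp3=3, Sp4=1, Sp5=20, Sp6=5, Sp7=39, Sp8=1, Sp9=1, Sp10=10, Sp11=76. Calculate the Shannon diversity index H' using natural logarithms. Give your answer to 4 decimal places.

1.4784

Total N = 1+1+3+1+20+5+39+1+1+10+76 = 158, so the proportions are 0.006329, 0.006329, 0.018987, 0.006329, 0.126582, 0.031646, 0.246835, 0.006329, 0.006329, 0.063291, 0.481013 (working shown to 6 dp, full precision carried).
Each pᵢ ln pᵢ term: 0.006329×(-5.062595)=-0.032042, 0.006329×(-5.062595)=-0.032042, 0.018987×(-3.963983)=-0.075265, 0.006329×(-5.062595)=-0.032042, 0.126582×(-2.066863)=-0.261628, 0.031646×(-3.453157)=-0.109277, 0.246835×(-1.399033)=-0.345331, 0.006329×(-5.062595)=-0.032042, 0.006329×(-5.062595)=-0.032042, 0.063291×(-2.760010)=-0.174684, 0.481013×(-0.731862)=-0.352035.
Sum = -1.478429, so H' = 1.4784.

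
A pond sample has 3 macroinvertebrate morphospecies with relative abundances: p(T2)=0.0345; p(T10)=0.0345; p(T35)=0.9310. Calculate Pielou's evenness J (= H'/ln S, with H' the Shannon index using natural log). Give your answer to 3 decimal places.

0.272

H' = −Σ pᵢ ln pᵢ = −((-0.11615) + (-0.11615) + (-0.06656)) = 0.29887 (working shown to 5 dp, full precision carried).
With S = 3 species, ln S = 1.09861, so J = 0.29887/1.09861 = 0.27204, i.e. 0.272 to 3 decimal places.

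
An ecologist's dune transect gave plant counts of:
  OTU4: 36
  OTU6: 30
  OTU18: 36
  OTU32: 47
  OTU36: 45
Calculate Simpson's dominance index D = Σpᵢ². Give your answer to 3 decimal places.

0.205

Total N = 36+30+36+47+45 = 194, so the proportions are 0.18557, 0.15464, 0.18557, 0.24227, 0.23196 (working shown to 5 dp, full precision carried).
D = 0.18557² + 0.15464² + 0.18557² + 0.24227² + 0.23196² = 0.03444 + 0.02391 + 0.03444 + 0.05869 + 0.05380 = 0.20528.
To 3 decimal places, D = 0.205.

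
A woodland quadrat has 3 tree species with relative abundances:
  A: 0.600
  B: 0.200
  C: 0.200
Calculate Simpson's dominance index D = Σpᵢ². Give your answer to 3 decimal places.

D = 0.6² + 0.2² + 0.2² = 0.36000 + 0.04000 + 0.04000 = 0.44000 (working shown to 5 dp, full precision carried).
To 3 decimal places, D = 0.440.

0.440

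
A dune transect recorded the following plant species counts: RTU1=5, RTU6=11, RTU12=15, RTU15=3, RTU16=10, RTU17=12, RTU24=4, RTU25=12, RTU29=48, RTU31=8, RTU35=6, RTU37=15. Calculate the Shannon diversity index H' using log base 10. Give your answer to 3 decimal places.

Total N = 5+11+15+3+10+12+4+12+48+8+6+15 = 149, so the proportions are 0.03356, 0.07383, 0.10067, 0.02013, 0.06711, 0.08054, 0.02685, 0.08054, 0.32215, 0.05369, 0.04027, 0.10067 (working shown to 5 dp, full precision carried).
Each pᵢ log₁₀ pᵢ term: 0.03356×(-1.47422)=-0.04947, 0.07383×(-1.13179)=-0.08356, 0.10067×(-0.99710)=-0.10038, 0.02013×(-1.69607)=-0.03415, 0.06711×(-1.17319)=-0.07874, 0.08054×(-1.09401)=-0.08811, 0.02685×(-1.57113)=-0.04218, 0.08054×(-1.09401)=-0.08811, 0.32215×(-0.49195)=-0.15848, 0.05369×(-1.27010)=-0.06819, 0.04027×(-1.39504)=-0.05618, 0.10067×(-0.99710)=-0.10038.
Sum = -0.94791, so H' = 0.948.

0.948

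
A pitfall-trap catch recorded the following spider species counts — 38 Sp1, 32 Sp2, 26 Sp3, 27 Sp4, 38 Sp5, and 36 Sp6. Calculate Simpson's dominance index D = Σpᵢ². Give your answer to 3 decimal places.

0.170

Total N = 38+32+26+27+38+36 = 197, so the proportions are 0.19289, 0.16244, 0.13198, 0.13706, 0.19289, 0.18274 (working shown to 5 dp, full precision carried).
D = 0.19289² + 0.16244² + 0.13198² + 0.13706² + 0.19289² + 0.18274² = 0.03721 + 0.02639 + 0.01742 + 0.01878 + 0.03721 + 0.03339 = 0.17040.
To 3 decimal places, D = 0.170.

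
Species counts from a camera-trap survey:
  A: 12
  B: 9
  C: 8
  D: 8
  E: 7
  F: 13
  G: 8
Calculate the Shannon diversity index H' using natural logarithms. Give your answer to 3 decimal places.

Total N = 12+9+8+8+7+13+8 = 65, so the proportions are 0.18462, 0.13846, 0.12308, 0.12308, 0.10769, 0.2, 0.12308 (working shown to 5 dp, full precision carried).
Each pᵢ ln pᵢ term: 0.18462×(-1.68948)=-0.31190, 0.13846×(-1.97716)=-0.27376, 0.12308×(-2.09495)=-0.25784, 0.12308×(-2.09495)=-0.25784, 0.10769×(-2.22848)=-0.23999, 0.2×(-1.60944)=-0.32189, 0.12308×(-2.09495)=-0.25784.
Sum = -1.92106, so H' = 1.921.

1.921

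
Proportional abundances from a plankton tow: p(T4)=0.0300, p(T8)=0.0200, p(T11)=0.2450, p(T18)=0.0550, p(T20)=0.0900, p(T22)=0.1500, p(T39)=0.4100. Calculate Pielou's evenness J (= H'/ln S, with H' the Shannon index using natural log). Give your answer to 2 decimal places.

H' = −Σ pᵢ ln pᵢ = −((-0.1052) + (-0.0782) + (-0.3446) + (-0.1595) + (-0.2167) + (-0.2846) + (-0.3656)) = 1.5544 (working shown to 4 dp, full precision carried).
With S = 7 species, ln S = 1.9459, so J = 1.5544/1.9459 = 0.7988, i.e. 0.80 to 2 decimal places.

0.80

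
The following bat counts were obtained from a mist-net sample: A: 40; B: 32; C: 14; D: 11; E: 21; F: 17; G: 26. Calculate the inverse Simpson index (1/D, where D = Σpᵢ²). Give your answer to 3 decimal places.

5.963

Total N = 40+32+14+11+21+17+26 = 161, so the proportions are 0.2484472, 0.1987578, 0.0869565, 0.068323, 0.1304348, 0.1055901, 0.1614907 (working shown to 7 dp, full precision carried).
D = 0.2484472² + 0.1987578² + 0.0869565² + 0.068323² + 0.1304348² + 0.1055901² + 0.1614907² = 0.0617260 + 0.0395046 + 0.0075614 + 0.0046680 + 0.0170132 + 0.0111493 + 0.0260792 = 0.1677019.
So 1/D = 5.96296, i.e. 5.963 to 3 decimal places.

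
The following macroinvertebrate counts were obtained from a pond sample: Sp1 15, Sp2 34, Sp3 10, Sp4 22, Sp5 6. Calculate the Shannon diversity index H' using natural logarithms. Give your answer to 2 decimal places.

1.45

Total N = 15+34+10+22+6 = 87, so the proportions are 0.1724, 0.3908, 0.1149, 0.2529, 0.069 (working shown to 4 dp, full precision carried).
Each pᵢ ln pᵢ term: 0.1724×(-1.7579)=-0.3031, 0.3908×(-0.9395)=-0.3672, 0.1149×(-2.1633)=-0.2487, 0.2529×(-1.3749)=-0.3477, 0.069×(-2.6741)=-0.1844.
Sum = -1.4510, so H' = 1.45.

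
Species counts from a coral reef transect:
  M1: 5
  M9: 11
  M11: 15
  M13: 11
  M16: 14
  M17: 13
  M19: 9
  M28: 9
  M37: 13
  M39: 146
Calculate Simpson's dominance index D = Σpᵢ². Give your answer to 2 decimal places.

Total N = 5+11+15+11+14+13+9+9+13+146 = 246, so the proportions are 0.0203, 0.0447, 0.061, 0.0447, 0.0569, 0.0528, 0.0366, 0.0366, 0.0528, 0.5935 (working shown to 4 dp, full precision carried).
D = 0.0203² + 0.0447² + 0.061² + 0.0447² + 0.0569² + 0.0528² + 0.0366² + 0.0366² + 0.0528² + 0.5935² = 0.0004 + 0.0020 + 0.0037 + 0.0020 + 0.0032 + 0.0028 + 0.0013 + 0.0013 + 0.0028 + 0.3522 = 0.3719.
To 2 decimal places, D = 0.37.

0.37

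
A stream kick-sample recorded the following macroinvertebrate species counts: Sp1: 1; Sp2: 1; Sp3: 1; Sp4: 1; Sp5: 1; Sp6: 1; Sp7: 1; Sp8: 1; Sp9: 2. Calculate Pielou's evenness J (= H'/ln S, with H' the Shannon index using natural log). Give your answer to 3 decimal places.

0.985

Total N = 1+1+1+1+1+1+1+1+2 = 10, so the proportions are 0.1, 0.1, 0.1, 0.1, 0.1, 0.1, 0.1, 0.1, 0.2 (working shown to 5 dp, full precision carried).
H' = −Σ pᵢ ln pᵢ = −((-0.23026) + (-0.23026) + (-0.23026) + (-0.23026) + (-0.23026) + (-0.23026) + (-0.23026) + (-0.23026) + (-0.32189)) = 2.16396.
With S = 9 species, ln S = 2.19722, so J = 2.16396/2.19722 = 0.98486, i.e. 0.985 to 3 decimal places.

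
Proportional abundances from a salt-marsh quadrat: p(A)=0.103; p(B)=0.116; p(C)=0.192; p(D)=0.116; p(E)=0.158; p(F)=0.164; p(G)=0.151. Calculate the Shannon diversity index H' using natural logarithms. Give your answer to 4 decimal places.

Each pᵢ ln pᵢ term (working shown to 6 dp, full precision carried): 0.103×(-2.273026)=-0.234122, 0.116×(-2.154165)=-0.249883, 0.192×(-1.650260)=-0.316850, 0.116×(-2.154165)=-0.249883, 0.158×(-1.845160)=-0.291535, 0.164×(-1.807889)=-0.296494, 0.151×(-1.890475)=-0.285462.
Sum = -1.924229, so H' = 1.9242.

1.9242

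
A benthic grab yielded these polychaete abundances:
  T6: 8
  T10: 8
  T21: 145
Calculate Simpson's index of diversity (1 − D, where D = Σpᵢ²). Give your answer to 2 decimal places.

Total N = 8+8+145 = 161, so the proportions are 0.0497, 0.0497, 0.9006 (working shown to 4 dp, full precision carried).
D = 0.0497² + 0.0497² + 0.9006² = 0.0025 + 0.0025 + 0.8111 = 0.8161.
So 1 − D = 0.1839, i.e. 0.18 to 2 decimal places.

0.18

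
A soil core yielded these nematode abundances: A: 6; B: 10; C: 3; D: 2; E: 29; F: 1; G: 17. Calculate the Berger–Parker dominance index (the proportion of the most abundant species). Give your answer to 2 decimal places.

0.43

Total N = 6+10+3+2+29+1+17 = 68, so the proportions are 0.0882, 0.1471, 0.0441, 0.0294, 0.4265, 0.0147, 0.25 (working shown to 4 dp, full precision carried).
The largest proportion is 0.4265, i.e. d = 0.43 to 2 decimal places.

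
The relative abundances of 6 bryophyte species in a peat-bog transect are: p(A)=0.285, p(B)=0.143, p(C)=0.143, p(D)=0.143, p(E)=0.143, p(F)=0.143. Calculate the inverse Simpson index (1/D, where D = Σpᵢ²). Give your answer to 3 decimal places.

D = 0.285² + 0.143² + 0.143² + 0.143² + 0.143² + 0.143² = 0.0812250 + 0.0204490 + 0.0204490 + 0.0204490 + 0.0204490 + 0.0204490 = 0.1834700 (working shown to 7 dp, full precision carried).
So 1/D = 5.45048, i.e. 5.450 to 3 decimal places.

5.450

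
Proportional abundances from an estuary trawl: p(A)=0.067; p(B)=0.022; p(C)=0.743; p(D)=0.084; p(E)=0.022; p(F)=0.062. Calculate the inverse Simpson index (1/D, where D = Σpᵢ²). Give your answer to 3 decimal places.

1.759

D = 0.067² + 0.022² + 0.743² + 0.084² + 0.022² + 0.062² = 0.004489 + 0.000484 + 0.552049 + 0.007056 + 0.000484 + 0.003844 = 0.568406 (working shown to 6 dp, full precision carried).
So 1/D = 1.75931, i.e. 1.759 to 3 decimal places.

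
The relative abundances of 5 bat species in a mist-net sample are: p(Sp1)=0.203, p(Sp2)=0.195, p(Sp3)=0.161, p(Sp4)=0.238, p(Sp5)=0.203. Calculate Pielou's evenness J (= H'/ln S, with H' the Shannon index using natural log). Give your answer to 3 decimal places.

H' = −Σ pᵢ ln pᵢ = −((-0.32369) + (-0.31878) + (-0.29404) + (-0.34165) + (-0.32369)) = 1.60185 (working shown to 5 dp, full precision carried).
With S = 5 species, ln S = 1.60944, so J = 1.60185/1.60944 = 0.99529, i.e. 0.995 to 3 decimal places.

0.995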